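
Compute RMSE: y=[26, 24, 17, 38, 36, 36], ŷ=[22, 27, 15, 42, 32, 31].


MSE = 86/6 = 14.3333
RMSE = √(86/6) = 3.7859

3.7859


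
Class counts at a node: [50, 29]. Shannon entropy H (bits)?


Probabilities: [50/79, 29/79] ≈ [0.6329, 0.3671]
H = -((50/79)·log₂(50/79) + (29/79)·log₂(29/79))
  = 0.9484 bits

0.9484 bits


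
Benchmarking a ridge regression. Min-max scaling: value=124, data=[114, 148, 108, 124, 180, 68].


min=68, max=180
(124-68)/(180-68) = 56/112 = 0.5

0.5


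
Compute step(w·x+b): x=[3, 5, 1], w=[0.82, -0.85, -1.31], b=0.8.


z = (3)·(0.82) + (5)·(-0.85) + (1)·(-1.31) + 0.8
  = -2.3
step(z) = 0 (z<0)

0


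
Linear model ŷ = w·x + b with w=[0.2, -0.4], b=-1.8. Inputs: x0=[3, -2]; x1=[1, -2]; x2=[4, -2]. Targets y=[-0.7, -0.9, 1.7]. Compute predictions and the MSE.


ŷ0 = (0.2)·(3) + (-0.4)·(-2) - 1.8 = -0.4
ŷ1 = (0.2)·(1) + (-0.4)·(-2) - 1.8 = -0.8
ŷ2 = (0.2)·(4) + (-0.4)·(-2) - 1.8 = -0.2
errors² = [0.09, 0.01, 3.61]
MSE = 3.7100/3 = 1.2367

1.2367


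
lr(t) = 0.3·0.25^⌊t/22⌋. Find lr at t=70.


n_drops = ⌊70/22⌋ = 3
lr = 0.3·0.25^3 = 0.3·0.015625 = 0.0046875

0.0046875


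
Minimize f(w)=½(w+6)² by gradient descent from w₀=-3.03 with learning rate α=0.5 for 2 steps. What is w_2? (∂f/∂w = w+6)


step 1: grad = -3.03+6 = 2.97; w = -3.03 - 0.5·(2.97) = -4.515
step 2: grad = -4.515+6 = 1.485; w = -4.515 - 0.5·(1.485) = -5.2575

-5.2575


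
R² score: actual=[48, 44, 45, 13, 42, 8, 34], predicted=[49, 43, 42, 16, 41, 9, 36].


ȳ = 33.4286
SS_res = Σ(y-ŷ)² = 26
SS_tot = Σ(y-ȳ)² = 1595.71
R² = 1 - SS_res/SS_tot = 1 - 0.0163 = 0.9837

0.9837


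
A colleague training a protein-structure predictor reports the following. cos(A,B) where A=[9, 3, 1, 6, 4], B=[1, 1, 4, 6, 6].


A·B = 9·1 + 3·1 + 1·4 + 6·6 + 4·6 = 76
‖A‖ = √143 = 11.9583, ‖B‖ = √90 = 9.4868
cos = 76/(√143·√90) = 76/√12870 = 0.6699

0.6699


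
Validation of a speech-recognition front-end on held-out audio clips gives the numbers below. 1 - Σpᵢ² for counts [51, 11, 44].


Probabilities: [51/106, 11/106, 44/106] ≈ [0.4811, 0.1038, 0.4151]
Σpᵢ² = (2601 + 121 + 1936)/106² = 4658/11236
Gini = 1 - Σpᵢ² = 1 - 4658/11236 = 0.5854

0.5854


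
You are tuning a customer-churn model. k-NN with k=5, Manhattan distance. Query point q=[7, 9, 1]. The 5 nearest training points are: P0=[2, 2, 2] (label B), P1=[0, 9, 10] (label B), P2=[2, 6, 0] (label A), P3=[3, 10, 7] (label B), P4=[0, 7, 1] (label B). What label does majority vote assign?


d(q,P0) = 13  (label B)
d(q,P1) = 16  (label B)
d(q,P2) = 9  (label A)
d(q,P3) = 11  (label B)
d(q,P4) = 9  (label B)
Votes: A=1, B=4
Majority → B

B


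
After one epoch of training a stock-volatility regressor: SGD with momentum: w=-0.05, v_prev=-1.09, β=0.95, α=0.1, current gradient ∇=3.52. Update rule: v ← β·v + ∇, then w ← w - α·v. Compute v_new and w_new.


v_new = 0.95·-1.09 + 3.52 = -1.0355 + 3.52 = 2.4845
w_new = -0.05 - 0.1·2.4845 = -0.05 - 0.24845 = -0.29845

v_new=2.4845, w_new=-0.29845


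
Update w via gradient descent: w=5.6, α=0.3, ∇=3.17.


w_new = w - α·∇
= 5.6 - 0.3·3.17
= 5.6 - 0.951
= 4.649

4.649


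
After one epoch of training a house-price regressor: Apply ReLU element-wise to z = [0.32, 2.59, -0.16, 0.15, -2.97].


ReLU(0.32) = max(0, 0.32) = 0.32
ReLU(2.59) = max(0, 2.59) = 2.59
ReLU(-0.16) = max(0, -0.16) = 0.0
ReLU(0.15) = max(0, 0.15) = 0.15
ReLU(-2.97) = max(0, -2.97) = 0.0
result = [0.32, 2.59, 0.0, 0.15, 0.0]

[0.32, 2.59, 0.0, 0.15, 0.0]


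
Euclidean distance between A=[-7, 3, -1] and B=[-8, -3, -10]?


d = √((-7+ 8)² + (3+ 3)² + (-1+ 10)²)
  = √(1 + 36 + 81)
  = √118 = 10.8628

10.8628


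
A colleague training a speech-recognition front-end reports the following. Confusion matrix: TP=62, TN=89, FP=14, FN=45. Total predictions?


Total = TP + TN + FP + FN
= 62 + 89 + 14 + 45
= 210
(Predicted positive: 76, predicted negative: 134)

210


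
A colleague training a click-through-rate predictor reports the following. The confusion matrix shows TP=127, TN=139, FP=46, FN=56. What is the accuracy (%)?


Accuracy = (TP+TN)/(TP+TN+FP+FN)
= (127+139)/(368)
= 266/368 = 72.28%

72.28%


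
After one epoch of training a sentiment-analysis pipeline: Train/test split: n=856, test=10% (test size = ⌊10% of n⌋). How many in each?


Test = ⌊856·10/100⌋ = 85
Train = 856 - 85 = 771

Train: 771, Test: 85


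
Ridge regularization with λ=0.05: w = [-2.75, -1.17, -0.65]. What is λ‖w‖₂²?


‖w‖₂² = (-2.75)² + (-1.17)² + (-0.65)²
     = 7.5625 + 1.3689 + 0.4225
     = 9.3539
λ·‖w‖₂² = 0.05·9.3539 = 0.467695

0.467695


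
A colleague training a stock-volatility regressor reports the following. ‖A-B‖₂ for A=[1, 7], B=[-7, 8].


d = √((1+ 7)² + (7-8)²)
  = √(64 + 1)
  = √65 = 8.0623

8.0623


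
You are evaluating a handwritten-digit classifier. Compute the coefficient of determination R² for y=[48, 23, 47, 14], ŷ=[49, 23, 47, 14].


ȳ = 33
SS_res = Σ(y-ŷ)² = 1
SS_tot = Σ(y-ȳ)² = 882
R² = 1 - SS_res/SS_tot = 1 - 0.0011 = 0.9989

0.9989


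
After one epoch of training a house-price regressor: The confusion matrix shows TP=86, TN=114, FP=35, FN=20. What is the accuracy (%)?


Accuracy = (TP+TN)/(TP+TN+FP+FN)
= (86+114)/(255)
= 200/255 = 78.43%

78.43%


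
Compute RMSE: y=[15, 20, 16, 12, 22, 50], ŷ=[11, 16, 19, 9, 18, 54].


MSE = 82/6 = 13.6667
RMSE = √(82/6) = 3.6968

3.6968


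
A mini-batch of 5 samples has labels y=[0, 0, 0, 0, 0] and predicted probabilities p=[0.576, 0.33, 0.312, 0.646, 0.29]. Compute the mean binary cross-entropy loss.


L[0] = -ln(1-0.576) = -ln(0.424) = 0.858
L[1] = -ln(1-0.33) = -ln(0.67) = 0.4005
L[2] = -ln(1-0.312) = -ln(0.688) = 0.374
L[3] = -ln(1-0.646) = -ln(0.354) = 1.0385
L[4] = -ln(1-0.29) = -ln(0.71) = 0.3425
mean = (0.858 + 0.4005 + 0.374 + 1.0385 + 0.3425)/5 = 0.6027

0.6027


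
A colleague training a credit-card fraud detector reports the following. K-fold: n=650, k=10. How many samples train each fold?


Fold size = 650/10 = 65
Training per fold = 650 - 65 = 585

585


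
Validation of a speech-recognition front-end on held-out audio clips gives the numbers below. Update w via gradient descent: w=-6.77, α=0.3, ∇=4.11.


w_new = w - α·∇
= -6.77 - 0.3·4.11
= -6.77 - 1.233
= -8.003

-8.003


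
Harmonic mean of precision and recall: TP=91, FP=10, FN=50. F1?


Precision = 91/101 = 0.901
Recall = 91/141 = 0.6454
F1 = 2·P·R/(P+R) = 2·TP/(2·TP+FP+FN) = 182/(182+10+50) = 182/242 = 0.7521

0.7521


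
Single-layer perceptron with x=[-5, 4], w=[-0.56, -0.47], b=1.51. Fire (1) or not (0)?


z = (-5)·(-0.56) + (4)·(-0.47) + 1.51
  = 2.43
step(z) = 1 (z≥0)

1


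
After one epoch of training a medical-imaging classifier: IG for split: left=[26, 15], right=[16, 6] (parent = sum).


Parent = [42, 21], H_parent = 0.9183
H_left = 0.9474 (n=41), H_right = 0.8454 (n=22)
H_children = (41/63)·0.9474 + (22/63)·0.8454 = 0.9118
IG = 0.9183 - 0.9118 = 0.0065

0.0065


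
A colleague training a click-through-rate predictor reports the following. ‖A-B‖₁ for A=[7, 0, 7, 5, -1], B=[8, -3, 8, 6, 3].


d = |7-8| + |0+ 3| + |7-8| + |5-6| + |-1-3|
  = 1 + 3 + 1 + 1 + 4
  = 10

10


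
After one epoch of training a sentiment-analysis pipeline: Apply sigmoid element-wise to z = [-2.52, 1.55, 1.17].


σ(-2.52) = 1/(1+e^2.52) = 0.0745
σ(1.55) = 1/(1+e^-1.55) = 0.8249
σ(1.17) = 1/(1+e^-1.17) = 0.7631
result = [0.0745, 0.8249, 0.7631]

[0.0745, 0.8249, 0.7631]


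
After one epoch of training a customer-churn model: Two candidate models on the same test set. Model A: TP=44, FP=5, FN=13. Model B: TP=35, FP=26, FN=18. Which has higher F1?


Model A: P=44/49=0.898, R=44/57=0.7719, F1=2PR/(P+R)=2TP/(2TP+FP+FN)=88/106=0.8302
Model B: P=35/61=0.5738, R=35/53=0.6604, F1=2PR/(P+R)=2TP/(2TP+FP+FN)=70/114=0.614
0.8302 > 0.614 → Model A

Model A


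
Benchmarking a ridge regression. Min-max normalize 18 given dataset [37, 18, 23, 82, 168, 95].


min=18, max=168
(18-18)/(168-18) = 0/150 = 0.0

0.0


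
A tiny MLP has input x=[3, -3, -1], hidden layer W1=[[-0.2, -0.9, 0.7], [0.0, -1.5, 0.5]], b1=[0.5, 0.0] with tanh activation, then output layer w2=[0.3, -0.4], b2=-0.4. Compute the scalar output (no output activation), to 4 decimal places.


z1[0] = (-0.2)·(3) + (-0.9)·(-3) + (0.7)·(-1) + 0.5 = 1.9
z1[1] = (0.0)·(3) + (-1.5)·(-3) + (0.5)·(-1) + 0.0 = 4.0
h = tanh(z1) = [0.9562, 0.9993]
output = (0.3)·(0.9562) + (-0.4)·(0.9993) - 0.4 = -0.5129

-0.5129


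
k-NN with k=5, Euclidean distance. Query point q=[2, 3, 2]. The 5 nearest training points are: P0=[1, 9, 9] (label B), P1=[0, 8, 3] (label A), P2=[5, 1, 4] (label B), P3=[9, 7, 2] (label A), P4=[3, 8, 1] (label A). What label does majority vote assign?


d(q,P0) = 9.2736  (label B)
d(q,P1) = 5.4772  (label A)
d(q,P2) = 4.1231  (label B)
d(q,P3) = 8.0623  (label A)
d(q,P4) = 5.1962  (label A)
Votes: A=3, B=2
Majority → A

A


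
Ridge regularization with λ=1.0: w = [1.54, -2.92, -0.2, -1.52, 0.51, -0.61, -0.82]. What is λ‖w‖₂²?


‖w‖₂² = (1.54)² + (-2.92)² + (-0.2)² + (-1.52)² + (0.51)² + (-0.61)² + (-0.82)²
     = 2.3716 + 8.5264 + 0.04 + 2.3104 + 0.2601 + 0.3721 + 0.6724
     = 14.553
λ·‖w‖₂² = 1.0·14.553 = 14.553

14.553


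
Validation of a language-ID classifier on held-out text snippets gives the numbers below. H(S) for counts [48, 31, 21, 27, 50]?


Probabilities: [48/177, 31/177, 21/177, 27/177, 50/177] ≈ [0.2712, 0.1751, 0.1186, 0.1525, 0.2825]
H = -((48/177)·log₂(48/177) + (31/177)·log₂(31/177) + (21/177)·log₂(21/177) + (27/177)·log₂(27/177) + (50/177)·log₂(50/177))
  = 2.2446 bits

2.2446 bits


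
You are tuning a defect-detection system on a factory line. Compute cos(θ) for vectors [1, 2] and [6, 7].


A·B = 1·6 + 2·7 = 20
‖A‖ = √5 = 2.2361, ‖B‖ = √85 = 9.2195
cos = 20/(√5·√85) = 20/√425 = 0.9701

0.9701


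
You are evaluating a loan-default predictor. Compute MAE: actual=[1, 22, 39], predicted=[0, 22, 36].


Absolute errors: |1-0|=1, |22-22|=0, |39-36|=3
Sum = 4
MAE = 4/3 = 4/3

4/3


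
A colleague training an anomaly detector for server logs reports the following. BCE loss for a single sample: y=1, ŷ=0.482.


BCE = -[y·ln(p) + (1-y)·ln(1-p)]
= -1·ln(0.482) - 0
= -ln(0.482) = 0.7298

0.7298


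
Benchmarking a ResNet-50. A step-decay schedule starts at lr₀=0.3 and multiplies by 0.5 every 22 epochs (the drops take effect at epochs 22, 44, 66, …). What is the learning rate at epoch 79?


n_drops = ⌊79/22⌋ = 3
lr = 0.3·0.5^3 = 0.3·0.125 = 0.0375

0.0375


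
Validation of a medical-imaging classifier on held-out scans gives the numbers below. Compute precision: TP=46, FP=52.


Precision = TP/(TP+FP)
= 46/(46+52)
= 46/98 = 46.94%

46.94%


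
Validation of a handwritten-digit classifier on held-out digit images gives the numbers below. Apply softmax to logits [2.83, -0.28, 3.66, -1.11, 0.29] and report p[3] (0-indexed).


Exponentials: e^2.83=16.9455, e^-0.28=0.7558, e^3.66=38.8613, e^-1.11=0.3296, e^0.29=1.3364
Sum = 58.2286
Softmax = [0.291, 0.013, 0.6674, 0.0057, 0.023]
p[3] = 0.3296/58.2286 = 0.0057

0.0057


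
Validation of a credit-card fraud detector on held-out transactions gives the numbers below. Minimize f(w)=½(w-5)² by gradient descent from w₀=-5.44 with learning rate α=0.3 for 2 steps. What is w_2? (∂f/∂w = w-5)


step 1: grad = -5.44-5 = -10.44; w = -5.44 - 0.3·(-10.44) = -2.308
step 2: grad = -2.308-5 = -7.308; w = -2.308 - 0.3·(-7.308) = -0.1156

-0.1156


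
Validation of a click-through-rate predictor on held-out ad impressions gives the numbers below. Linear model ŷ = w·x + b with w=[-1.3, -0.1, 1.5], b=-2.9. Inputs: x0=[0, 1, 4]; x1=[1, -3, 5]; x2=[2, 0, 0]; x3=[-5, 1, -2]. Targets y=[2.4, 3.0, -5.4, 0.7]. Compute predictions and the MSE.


ŷ0 = (-1.3)·(0) + (-0.1)·(1) + (1.5)·(4) - 2.9 = 3.0
ŷ1 = (-1.3)·(1) + (-0.1)·(-3) + (1.5)·(5) - 2.9 = 3.6
ŷ2 = (-1.3)·(2) + (-0.1)·(0) + (1.5)·(0) - 2.9 = -5.5
ŷ3 = (-1.3)·(-5) + (-0.1)·(1) + (1.5)·(-2) - 2.9 = 0.5
errors² = [0.36, 0.36, 0.01, 0.04]
MSE = 0.7700/4 = 0.1925

0.1925


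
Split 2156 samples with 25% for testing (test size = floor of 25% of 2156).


Test = ⌊2156·25/100⌋ = 539
Train = 2156 - 539 = 1617

Train: 1617, Test: 539


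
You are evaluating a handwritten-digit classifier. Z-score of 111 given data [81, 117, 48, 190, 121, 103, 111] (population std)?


μ = 110.1429, σ = 40.1868
z = (111 - 110.1429)/40.1868 = 0.0213

0.0213


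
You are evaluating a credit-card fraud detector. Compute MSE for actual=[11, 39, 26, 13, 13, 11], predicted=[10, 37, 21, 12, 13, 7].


Squared errors: (11-10)²=1, (39-37)²=4, (26-21)²=25, (13-12)²=1, (13-13)²=0, (11-7)²=16
Sum = 47
MSE = 47/6 = 47/6

47/6


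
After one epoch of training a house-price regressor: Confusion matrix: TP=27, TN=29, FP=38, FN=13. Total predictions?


Total = TP + TN + FP + FN
= 27 + 29 + 38 + 13
= 107
(Predicted positive: 65, predicted negative: 42)

107


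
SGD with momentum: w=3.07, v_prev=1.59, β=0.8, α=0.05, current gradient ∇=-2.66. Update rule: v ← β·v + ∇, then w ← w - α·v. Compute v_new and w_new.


v_new = 0.8·1.59 - 2.66 = 1.272 - 2.66 = -1.388
w_new = 3.07 - 0.05·-1.388 = 3.07 + 0.0694 = 3.1394

v_new=-1.388, w_new=3.1394


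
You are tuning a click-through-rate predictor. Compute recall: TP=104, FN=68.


Recall = TP/(TP+FN)
= 104/(104+68)
= 104/172 = 60.47%

60.47%


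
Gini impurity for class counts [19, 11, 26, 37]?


Probabilities: [19/93, 11/93, 26/93, 37/93] ≈ [0.2043, 0.1183, 0.2796, 0.3978]
Σpᵢ² = (361 + 121 + 676 + 1369)/93² = 2527/8649
Gini = 1 - Σpᵢ² = 1 - 2527/8649 = 0.7078

0.7078


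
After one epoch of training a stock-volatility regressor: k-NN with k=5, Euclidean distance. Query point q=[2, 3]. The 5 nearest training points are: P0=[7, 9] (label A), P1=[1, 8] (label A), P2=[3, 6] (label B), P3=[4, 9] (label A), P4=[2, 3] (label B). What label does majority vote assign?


d(q,P0) = 7.8102  (label A)
d(q,P1) = 5.099  (label A)
d(q,P2) = 3.1623  (label B)
d(q,P3) = 6.3246  (label A)
d(q,P4) = 0.0  (label B)
Votes: A=3, B=2
Majority → A

A


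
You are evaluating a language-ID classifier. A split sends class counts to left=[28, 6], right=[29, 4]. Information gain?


Parent = [57, 10], H_parent = 0.608
H_left = 0.6723 (n=34), H_right = 0.5328 (n=33)
H_children = (34/67)·0.6723 + (33/67)·0.5328 = 0.6036
IG = 0.608 - 0.6036 = 0.0044

0.0044


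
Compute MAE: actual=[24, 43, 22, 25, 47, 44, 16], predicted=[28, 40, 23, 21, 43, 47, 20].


Absolute errors: |24-28|=4, |43-40|=3, |22-23|=1, |25-21|=4, |47-43|=4, |44-47|=3, |16-20|=4
Sum = 23
MAE = 23/7 = 23/7

23/7


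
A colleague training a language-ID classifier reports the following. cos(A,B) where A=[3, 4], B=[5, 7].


A·B = 3·5 + 4·7 = 43
‖A‖ = √25 = 5, ‖B‖ = √74 = 8.6023
cos = 43/(√25·√74) = 43/√1850 = 0.9997

0.9997


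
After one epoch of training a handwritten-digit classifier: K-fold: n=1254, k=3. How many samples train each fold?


Fold size = 1254/3 = 418
Training per fold = 1254 - 418 = 836

836


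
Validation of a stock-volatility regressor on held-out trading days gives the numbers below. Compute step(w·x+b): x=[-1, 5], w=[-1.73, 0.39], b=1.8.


z = (-1)·(-1.73) + (5)·(0.39) + 1.8
  = 5.48
step(z) = 1 (z≥0)

1


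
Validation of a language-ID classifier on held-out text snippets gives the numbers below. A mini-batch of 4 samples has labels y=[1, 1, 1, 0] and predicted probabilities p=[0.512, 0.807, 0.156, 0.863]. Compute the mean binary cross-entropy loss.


L[0] = -ln(0.512) = 0.6694
L[1] = -ln(0.807) = 0.2144
L[2] = -ln(0.156) = 1.8579
L[3] = -ln(1-0.863) = -ln(0.137) = 1.9878
mean = (0.6694 + 0.2144 + 1.8579 + 1.9878)/4 = 1.1824

1.1824


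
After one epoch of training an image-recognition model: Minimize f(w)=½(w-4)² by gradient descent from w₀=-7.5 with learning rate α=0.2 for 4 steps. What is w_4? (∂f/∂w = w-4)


step 1: grad = -7.5-4 = -11.5; w = -7.5 - 0.2·(-11.5) = -5.2
step 2: grad = -5.2-4 = -9.2; w = -5.2 - 0.2·(-9.2) = -3.36
step 3: grad = -3.36-4 = -7.36; w = -3.36 - 0.2·(-7.36) = -1.888
step 4: grad = -1.888-4 = -5.888; w = -1.888 - 0.2·(-5.888) = -0.7104

-0.7104


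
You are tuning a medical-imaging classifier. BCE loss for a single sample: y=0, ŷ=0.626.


BCE = -[y·ln(p) + (1-y)·ln(1-p)]
= -0 - 1·ln(1-0.626)
= -ln(0.374) = 0.9835

0.9835


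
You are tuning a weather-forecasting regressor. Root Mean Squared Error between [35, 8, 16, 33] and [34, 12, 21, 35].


MSE = 46/4 = 11.5
RMSE = √(46/4) = 3.3912

3.3912


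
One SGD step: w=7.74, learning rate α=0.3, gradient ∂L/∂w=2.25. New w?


w_new = w - α·∇
= 7.74 - 0.3·2.25
= 7.74 - 0.675
= 7.065

7.065


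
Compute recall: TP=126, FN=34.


Recall = TP/(TP+FN)
= 126/(126+34)
= 126/160 = 78.75%

78.75%


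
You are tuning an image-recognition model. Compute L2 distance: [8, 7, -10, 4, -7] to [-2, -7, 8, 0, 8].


d = √((8+ 2)² + (7+ 7)² + (-10-8)² + (4-0)² + (-7-8)²)
  = √(100 + 196 + 324 + 16 + 225)
  = √861 = 29.3428

29.3428


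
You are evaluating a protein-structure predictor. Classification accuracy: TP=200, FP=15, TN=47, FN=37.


Accuracy = (TP+TN)/(TP+TN+FP+FN)
= (200+47)/(299)
= 247/299 = 82.61%

82.61%


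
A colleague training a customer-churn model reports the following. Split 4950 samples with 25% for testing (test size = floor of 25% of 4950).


Test = ⌊4950·25/100⌋ = 1237
Train = 4950 - 1237 = 3713

Train: 3713, Test: 1237


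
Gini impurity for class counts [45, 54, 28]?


Probabilities: [45/127, 54/127, 28/127] ≈ [0.3543, 0.4252, 0.2205]
Σpᵢ² = (2025 + 2916 + 784)/127² = 5725/16129
Gini = 1 - Σpᵢ² = 1 - 5725/16129 = 0.645

0.645


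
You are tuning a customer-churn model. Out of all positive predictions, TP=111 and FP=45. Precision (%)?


Precision = TP/(TP+FP)
= 111/(111+45)
= 111/156 = 71.15%

71.15%


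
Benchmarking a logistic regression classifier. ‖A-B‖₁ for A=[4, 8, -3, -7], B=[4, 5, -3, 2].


d = |4-4| + |8-5| + |-3+ 3| + |-7-2|
  = 0 + 3 + 0 + 9
  = 12

12


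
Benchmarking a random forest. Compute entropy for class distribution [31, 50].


Probabilities: [31/81, 50/81] ≈ [0.3827, 0.6173]
H = -((31/81)·log₂(31/81) + (50/81)·log₂(50/81))
  = 0.9599 bits

0.9599 bits


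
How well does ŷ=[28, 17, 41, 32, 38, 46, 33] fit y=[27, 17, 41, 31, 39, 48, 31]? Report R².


ȳ = 33.4286
SS_res = Σ(y-ŷ)² = 11
SS_tot = Σ(y-ȳ)² = 623.71
R² = 1 - SS_res/SS_tot = 1 - 0.0176 = 0.9824

0.9824


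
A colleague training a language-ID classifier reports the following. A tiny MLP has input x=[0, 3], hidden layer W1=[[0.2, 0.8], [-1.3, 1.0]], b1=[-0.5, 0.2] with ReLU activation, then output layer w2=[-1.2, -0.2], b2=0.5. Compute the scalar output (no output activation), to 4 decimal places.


z1[0] = (0.2)·(0) + (0.8)·(3) - 0.5 = 1.9
z1[1] = (-1.3)·(0) + (1.0)·(3) + 0.2 = 3.2
h = ReLU(z1) = [1.9, 3.2]
output = (-1.2)·(1.9) + (-0.2)·(3.2) + 0.5 = -2.42

-2.42


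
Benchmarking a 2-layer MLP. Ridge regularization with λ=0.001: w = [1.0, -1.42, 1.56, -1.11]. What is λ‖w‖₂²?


‖w‖₂² = (1.0)² + (-1.42)² + (1.56)² + (-1.11)²
     = 1 + 2.0164 + 2.4336 + 1.2321
     = 6.6821
λ·‖w‖₂² = 0.001·6.6821 = 0.006682

0.006682


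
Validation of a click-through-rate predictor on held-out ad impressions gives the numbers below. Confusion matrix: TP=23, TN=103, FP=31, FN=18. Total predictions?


Total = TP + TN + FP + FN
= 23 + 103 + 31 + 18
= 175
(Predicted positive: 54, predicted negative: 121)

175


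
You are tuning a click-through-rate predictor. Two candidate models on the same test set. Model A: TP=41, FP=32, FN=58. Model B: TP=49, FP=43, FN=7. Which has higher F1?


Model A: P=41/73=0.5616, R=41/99=0.4141, F1=2PR/(P+R)=2TP/(2TP+FP+FN)=82/172=0.4767
Model B: P=49/92=0.5326, R=49/56=0.875, F1=2PR/(P+R)=2TP/(2TP+FP+FN)=98/148=0.6622
0.4767 < 0.6622 → Model B

Model B


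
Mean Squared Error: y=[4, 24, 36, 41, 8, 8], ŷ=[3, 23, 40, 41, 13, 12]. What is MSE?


Squared errors: (4-3)²=1, (24-23)²=1, (36-40)²=16, (41-41)²=0, (8-13)²=25, (8-12)²=16
Sum = 59
MSE = 59/6 = 59/6

59/6


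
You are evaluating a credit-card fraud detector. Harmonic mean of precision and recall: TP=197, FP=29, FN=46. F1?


Precision = 197/226 = 0.8717
Recall = 197/243 = 0.8107
F1 = 2·P·R/(P+R) = 2·TP/(2·TP+FP+FN) = 394/(394+29+46) = 394/469 = 0.8401

0.8401


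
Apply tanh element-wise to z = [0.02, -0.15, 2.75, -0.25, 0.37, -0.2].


tanh(0.02) = 0.02
tanh(-0.15) = -0.1489
tanh(2.75) = 0.9919
tanh(-0.25) = -0.2449
tanh(0.37) = 0.354
tanh(-0.2) = -0.1974
result = [0.02, -0.1489, 0.9919, -0.2449, 0.354, -0.1974]

[0.02, -0.1489, 0.9919, -0.2449, 0.354, -0.1974]


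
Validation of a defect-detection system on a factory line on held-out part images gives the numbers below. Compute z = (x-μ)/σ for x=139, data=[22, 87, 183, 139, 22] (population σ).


μ = 90.6, σ = 63.7263
z = (139 - 90.6)/63.7263 = 0.7595

0.7595


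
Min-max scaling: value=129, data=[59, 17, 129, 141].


min=17, max=141
(129-17)/(141-17) = 112/124 = 0.9032

0.9032


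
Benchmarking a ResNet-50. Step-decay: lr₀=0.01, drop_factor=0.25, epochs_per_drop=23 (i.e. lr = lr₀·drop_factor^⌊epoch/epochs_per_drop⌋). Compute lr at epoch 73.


n_drops = ⌊73/23⌋ = 3
lr = 0.01·0.25^3 = 0.01·0.015625 = 0.00015625

0.00015625


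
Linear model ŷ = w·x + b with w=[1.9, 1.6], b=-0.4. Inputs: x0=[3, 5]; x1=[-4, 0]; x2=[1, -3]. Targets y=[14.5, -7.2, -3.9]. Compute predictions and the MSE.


ŷ0 = (1.9)·(3) + (1.6)·(5) - 0.4 = 13.3
ŷ1 = (1.9)·(-4) + (1.6)·(0) - 0.4 = -8.0
ŷ2 = (1.9)·(1) + (1.6)·(-3) - 0.4 = -3.3
errors² = [1.44, 0.64, 0.36]
MSE = 2.4400/3 = 0.8133

0.8133


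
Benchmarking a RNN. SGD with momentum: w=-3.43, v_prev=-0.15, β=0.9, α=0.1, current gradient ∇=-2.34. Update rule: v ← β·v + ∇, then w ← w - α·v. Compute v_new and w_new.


v_new = 0.9·-0.15 - 2.34 = -0.135 - 2.34 = -2.475
w_new = -3.43 - 0.1·-2.475 = -3.43 + 0.2475 = -3.1825

v_new=-2.475, w_new=-3.1825


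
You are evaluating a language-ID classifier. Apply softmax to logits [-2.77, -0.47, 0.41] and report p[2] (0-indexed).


Exponentials: e^-2.77=0.0627, e^-0.47=0.625, e^0.41=1.5068
Sum = 2.1945
Softmax = [0.0286, 0.2848, 0.6866]
p[2] = 1.5068/2.1945 = 0.6866

0.6866


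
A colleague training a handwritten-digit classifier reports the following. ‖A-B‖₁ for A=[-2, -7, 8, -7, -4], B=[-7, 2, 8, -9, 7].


d = |-2+ 7| + |-7-2| + |8-8| + |-7+ 9| + |-4-7|
  = 5 + 9 + 0 + 2 + 11
  = 27

27


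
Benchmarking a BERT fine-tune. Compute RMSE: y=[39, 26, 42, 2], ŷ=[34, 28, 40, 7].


MSE = 58/4 = 14.5
RMSE = √(58/4) = 3.8079

3.8079


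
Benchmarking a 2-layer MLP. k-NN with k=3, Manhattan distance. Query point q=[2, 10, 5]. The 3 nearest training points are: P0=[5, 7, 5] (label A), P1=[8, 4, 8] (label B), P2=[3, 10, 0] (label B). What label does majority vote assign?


d(q,P0) = 6  (label A)
d(q,P1) = 15  (label B)
d(q,P2) = 6  (label B)
Votes: A=1, B=2
Majority → B

B


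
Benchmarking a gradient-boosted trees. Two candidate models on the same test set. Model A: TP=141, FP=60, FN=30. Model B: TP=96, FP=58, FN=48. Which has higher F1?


Model A: P=141/201=0.7015, R=141/171=0.8246, F1=2PR/(P+R)=2TP/(2TP+FP+FN)=282/372=0.7581
Model B: P=96/154=0.6234, R=96/144=0.6667, F1=2PR/(P+R)=2TP/(2TP+FP+FN)=192/298=0.6443
0.7581 > 0.6443 → Model A

Model A


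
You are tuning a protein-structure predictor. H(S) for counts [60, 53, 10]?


Probabilities: [60/123, 53/123, 10/123] ≈ [0.4878, 0.4309, 0.0813]
H = -((60/123)·log₂(60/123) + (53/123)·log₂(53/123) + (10/123)·log₂(10/123))
  = 1.3229 bits

1.3229 bits


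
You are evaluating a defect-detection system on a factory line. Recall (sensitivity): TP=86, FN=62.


Recall = TP/(TP+FN)
= 86/(86+62)
= 86/148 = 58.11%

58.11%


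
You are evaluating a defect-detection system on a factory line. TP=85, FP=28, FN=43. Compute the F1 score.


Precision = 85/113 = 0.7522
Recall = 85/128 = 0.6641
F1 = 2·P·R/(P+R) = 2·TP/(2·TP+FP+FN) = 170/(170+28+43) = 170/241 = 0.7054

0.7054


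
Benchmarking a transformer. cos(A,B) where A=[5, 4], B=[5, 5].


A·B = 5·5 + 4·5 = 45
‖A‖ = √41 = 6.4031, ‖B‖ = √50 = 7.0711
cos = 45/(√41·√50) = 45/√2050 = 0.9939

0.9939


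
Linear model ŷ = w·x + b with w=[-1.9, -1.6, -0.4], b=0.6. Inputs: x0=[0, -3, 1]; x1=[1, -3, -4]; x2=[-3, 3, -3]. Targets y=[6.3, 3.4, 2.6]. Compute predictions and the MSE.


ŷ0 = (-1.9)·(0) + (-1.6)·(-3) + (-0.4)·(1) + 0.6 = 5.0
ŷ1 = (-1.9)·(1) + (-1.6)·(-3) + (-0.4)·(-4) + 0.6 = 5.1
ŷ2 = (-1.9)·(-3) + (-1.6)·(3) + (-0.4)·(-3) + 0.6 = 2.7
errors² = [1.69, 2.89, 0.01]
MSE = 4.5900/3 = 1.53

1.53


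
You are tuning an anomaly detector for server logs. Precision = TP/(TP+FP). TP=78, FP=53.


Precision = TP/(TP+FP)
= 78/(78+53)
= 78/131 = 59.54%

59.54%


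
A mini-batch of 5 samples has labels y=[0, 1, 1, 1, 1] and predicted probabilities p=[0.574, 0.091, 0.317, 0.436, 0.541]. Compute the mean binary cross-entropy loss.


L[0] = -ln(1-0.574) = -ln(0.426) = 0.8533
L[1] = -ln(0.091) = 2.3969
L[2] = -ln(0.317) = 1.1489
L[3] = -ln(0.436) = 0.8301
L[4] = -ln(0.541) = 0.6143
mean = (0.8533 + 2.3969 + 1.1489 + 0.8301 + 0.6143)/5 = 1.1687

1.1687


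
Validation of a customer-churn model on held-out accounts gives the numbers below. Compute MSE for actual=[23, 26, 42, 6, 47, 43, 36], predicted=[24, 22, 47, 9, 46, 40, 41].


Squared errors: (23-24)²=1, (26-22)²=16, (42-47)²=25, (6-9)²=9, (47-46)²=1, (43-40)²=9, (36-41)²=25
Sum = 86
MSE = 86/7 = 86/7

86/7


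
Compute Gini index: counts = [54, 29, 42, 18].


Probabilities: [54/143, 29/143, 42/143, 18/143] ≈ [0.3776, 0.2028, 0.2937, 0.1259]
Σpᵢ² = (2916 + 841 + 1764 + 324)/143² = 5845/20449
Gini = 1 - Σpᵢ² = 1 - 5845/20449 = 0.7142

0.7142


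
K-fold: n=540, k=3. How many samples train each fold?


Fold size = 540/3 = 180
Training per fold = 540 - 180 = 360

360


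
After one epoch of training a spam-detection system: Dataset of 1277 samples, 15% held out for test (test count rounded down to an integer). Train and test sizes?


Test = ⌊1277·15/100⌋ = 191
Train = 1277 - 191 = 1086

Train: 1086, Test: 191


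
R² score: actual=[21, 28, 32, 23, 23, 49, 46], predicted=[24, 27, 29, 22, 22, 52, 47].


ȳ = 31.7143
SS_res = Σ(y-ŷ)² = 31
SS_tot = Σ(y-ȳ)² = 783.43
R² = 1 - SS_res/SS_tot = 1 - 0.0396 = 0.9604

0.9604


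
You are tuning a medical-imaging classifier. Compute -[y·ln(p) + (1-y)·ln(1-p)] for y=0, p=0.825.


BCE = -[y·ln(p) + (1-y)·ln(1-p)]
= -0 - 1·ln(1-0.825)
= -ln(0.175) = 1.743

1.743


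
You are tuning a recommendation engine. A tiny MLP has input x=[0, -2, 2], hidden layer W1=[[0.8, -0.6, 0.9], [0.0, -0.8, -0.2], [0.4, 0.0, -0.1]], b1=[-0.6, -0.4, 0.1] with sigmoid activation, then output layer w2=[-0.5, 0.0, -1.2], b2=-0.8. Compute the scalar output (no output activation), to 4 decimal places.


z1[0] = (0.8)·(0) + (-0.6)·(-2) + (0.9)·(2) - 0.6 = 2.4
z1[1] = (0.0)·(0) + (-0.8)·(-2) + (-0.2)·(2) - 0.4 = 0.8
z1[2] = (0.4)·(0) + (0.0)·(-2) + (-0.1)·(2) + 0.1 = -0.1
h = sigmoid(z1) = [0.9168, 0.69, 0.475]
output = (-0.5)·(0.9168) + (0.0)·(0.69) + (-1.2)·(0.475) - 0.8 = -1.8284

-1.8284


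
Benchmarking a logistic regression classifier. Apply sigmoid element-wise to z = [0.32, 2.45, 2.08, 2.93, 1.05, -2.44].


σ(0.32) = 1/(1+e^-0.32) = 0.5793
σ(2.45) = 1/(1+e^-2.45) = 0.9206
σ(2.08) = 1/(1+e^-2.08) = 0.8889
σ(2.93) = 1/(1+e^-2.93) = 0.9493
σ(1.05) = 1/(1+e^-1.05) = 0.7408
σ(-2.44) = 1/(1+e^2.44) = 0.0802
result = [0.5793, 0.9206, 0.8889, 0.9493, 0.7408, 0.0802]

[0.5793, 0.9206, 0.8889, 0.9493, 0.7408, 0.0802]


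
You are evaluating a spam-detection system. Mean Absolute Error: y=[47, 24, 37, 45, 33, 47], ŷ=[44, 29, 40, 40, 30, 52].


Absolute errors: |47-44|=3, |24-29|=5, |37-40|=3, |45-40|=5, |33-30|=3, |47-52|=5
Sum = 24
MAE = 24/6 = 4

4


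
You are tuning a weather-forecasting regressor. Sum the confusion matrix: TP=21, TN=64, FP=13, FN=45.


Total = TP + TN + FP + FN
= 21 + 64 + 13 + 45
= 143
(Predicted positive: 34, predicted negative: 109)

143


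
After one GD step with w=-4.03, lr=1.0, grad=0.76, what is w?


w_new = w - α·∇
= -4.03 - 1.0·0.76
= -4.03 - 0.76
= -4.79

-4.79


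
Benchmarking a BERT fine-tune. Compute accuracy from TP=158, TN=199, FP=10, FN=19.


Accuracy = (TP+TN)/(TP+TN+FP+FN)
= (158+199)/(386)
= 357/386 = 92.49%

92.49%


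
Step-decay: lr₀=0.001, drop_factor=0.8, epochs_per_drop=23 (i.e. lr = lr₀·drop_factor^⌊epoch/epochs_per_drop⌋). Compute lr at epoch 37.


n_drops = ⌊37/23⌋ = 1
lr = 0.001·0.8^1 = 0.001·0.8 = 0.0008

0.0008


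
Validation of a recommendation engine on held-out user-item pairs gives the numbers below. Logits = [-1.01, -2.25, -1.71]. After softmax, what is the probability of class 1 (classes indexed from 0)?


Exponentials: e^-1.01=0.3642, e^-2.25=0.1054, e^-1.71=0.1809
Sum = 0.6505
Softmax = [0.5599, 0.162, 0.278]
p[1] = 0.1054/0.6505 = 0.162

0.162


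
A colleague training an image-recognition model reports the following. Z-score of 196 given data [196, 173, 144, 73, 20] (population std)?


μ = 121.2, σ = 65.3648
z = (196 - 121.2)/65.3648 = 1.1443

1.1443


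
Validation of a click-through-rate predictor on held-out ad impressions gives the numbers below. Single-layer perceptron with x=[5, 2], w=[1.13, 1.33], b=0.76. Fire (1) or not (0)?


z = (5)·(1.13) + (2)·(1.33) + 0.76
  = 9.07
step(z) = 1 (z≥0)

1


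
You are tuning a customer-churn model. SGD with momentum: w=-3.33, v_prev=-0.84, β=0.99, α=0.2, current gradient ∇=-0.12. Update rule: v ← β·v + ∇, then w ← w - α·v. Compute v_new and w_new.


v_new = 0.99·-0.84 - 0.12 = -0.8316 - 0.12 = -0.9516
w_new = -3.33 - 0.2·-0.9516 = -3.33 + 0.19032 = -3.13968

v_new=-0.9516, w_new=-3.13968


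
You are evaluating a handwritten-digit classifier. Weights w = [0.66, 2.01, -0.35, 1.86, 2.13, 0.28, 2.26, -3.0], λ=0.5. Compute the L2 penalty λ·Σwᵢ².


‖w‖₂² = (0.66)² + (2.01)² + (-0.35)² + (1.86)² + (2.13)² + (0.28)² + (2.26)² + (-3.0)²
     = 0.4356 + 4.0401 + 0.1225 + 3.4596 + 4.5369 + 0.0784 + 5.1076 + 9
     = 26.7807
λ·‖w‖₂² = 0.5·26.7807 = 13.39035

13.39035


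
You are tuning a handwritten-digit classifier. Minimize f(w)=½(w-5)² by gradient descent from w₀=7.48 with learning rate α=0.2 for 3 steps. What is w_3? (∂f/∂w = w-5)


step 1: grad = 7.48-5 = 2.48; w = 7.48 - 0.2·(2.48) = 6.984
step 2: grad = 6.984-5 = 1.984; w = 6.984 - 0.2·(1.984) = 6.5872
step 3: grad = 6.5872-5 = 1.5872; w = 6.5872 - 0.2·(1.5872) = 6.26976

6.26976


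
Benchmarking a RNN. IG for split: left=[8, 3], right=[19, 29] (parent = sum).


Parent = [27, 32], H_parent = 0.9948
H_left = 0.8454 (n=11), H_right = 0.9685 (n=48)
H_children = (11/59)·0.8454 + (48/59)·0.9685 = 0.9455
IG = 0.9948 - 0.9455 = 0.0493

0.0493


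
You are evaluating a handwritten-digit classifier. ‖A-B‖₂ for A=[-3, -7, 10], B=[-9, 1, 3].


d = √((-3+ 9)² + (-7-1)² + (10-3)²)
  = √(36 + 64 + 49)
  = √149 = 12.2066

12.2066


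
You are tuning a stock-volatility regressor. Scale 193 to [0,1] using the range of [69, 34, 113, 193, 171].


min=34, max=193
(193-34)/(193-34) = 159/159 = 1.0

1.0


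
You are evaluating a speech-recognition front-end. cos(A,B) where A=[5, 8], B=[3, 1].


A·B = 5·3 + 8·1 = 23
‖A‖ = √89 = 9.434, ‖B‖ = √10 = 3.1623
cos = 23/(√89·√10) = 23/√890 = 0.771

0.771


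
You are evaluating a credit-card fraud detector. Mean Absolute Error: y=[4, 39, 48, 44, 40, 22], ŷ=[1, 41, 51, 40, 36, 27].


Absolute errors: |4-1|=3, |39-41|=2, |48-51|=3, |44-40|=4, |40-36|=4, |22-27|=5
Sum = 21
MAE = 21/6 = 7/2

7/2


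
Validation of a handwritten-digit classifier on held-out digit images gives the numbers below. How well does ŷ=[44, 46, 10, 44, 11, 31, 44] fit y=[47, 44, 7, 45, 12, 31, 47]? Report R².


ȳ = 33.2857
SS_res = Σ(y-ŷ)² = 33
SS_tot = Σ(y-ȳ)² = 1777.43
R² = 1 - SS_res/SS_tot = 1 - 0.0186 = 0.9814

0.9814


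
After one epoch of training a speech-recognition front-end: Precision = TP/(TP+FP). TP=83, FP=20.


Precision = TP/(TP+FP)
= 83/(83+20)
= 83/103 = 80.58%

80.58%


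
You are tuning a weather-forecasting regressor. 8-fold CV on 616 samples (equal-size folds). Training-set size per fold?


Fold size = 616/8 = 77
Training per fold = 616 - 77 = 539

539


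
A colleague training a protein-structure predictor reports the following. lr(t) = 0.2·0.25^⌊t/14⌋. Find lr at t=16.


n_drops = ⌊16/14⌋ = 1
lr = 0.2·0.25^1 = 0.2·0.25 = 0.05

0.05


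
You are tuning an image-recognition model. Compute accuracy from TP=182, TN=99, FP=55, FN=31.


Accuracy = (TP+TN)/(TP+TN+FP+FN)
= (182+99)/(367)
= 281/367 = 76.57%

76.57%


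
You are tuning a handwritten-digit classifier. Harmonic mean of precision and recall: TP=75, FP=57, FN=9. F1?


Precision = 75/132 = 0.5682
Recall = 75/84 = 0.8929
F1 = 2·P·R/(P+R) = 2·TP/(2·TP+FP+FN) = 150/(150+57+9) = 150/216 = 0.6944

0.6944


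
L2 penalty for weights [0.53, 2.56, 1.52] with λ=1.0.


‖w‖₂² = (0.53)² + (2.56)² + (1.52)²
     = 0.2809 + 6.5536 + 2.3104
     = 9.1449
λ·‖w‖₂² = 1.0·9.1449 = 9.1449

9.1449


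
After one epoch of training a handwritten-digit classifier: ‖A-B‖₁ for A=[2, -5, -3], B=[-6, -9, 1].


d = |2+ 6| + |-5+ 9| + |-3-1|
  = 8 + 4 + 4
  = 16

16


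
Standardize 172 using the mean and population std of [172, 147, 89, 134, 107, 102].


μ = 125.1667, σ = 28.6439
z = (172 - 125.1667)/28.6439 = 1.635

1.635


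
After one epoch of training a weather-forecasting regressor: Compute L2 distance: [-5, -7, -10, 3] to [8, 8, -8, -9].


d = √((-5-8)² + (-7-8)² + (-10+ 8)² + (3+ 9)²)
  = √(169 + 225 + 4 + 144)
  = √542 = 23.2809

23.2809


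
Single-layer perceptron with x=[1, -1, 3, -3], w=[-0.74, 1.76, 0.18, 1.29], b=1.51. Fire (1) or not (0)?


z = (1)·(-0.74) + (-1)·(1.76) + (3)·(0.18) + (-3)·(1.29) + 1.51
  = -4.32
step(z) = 0 (z<0)

0


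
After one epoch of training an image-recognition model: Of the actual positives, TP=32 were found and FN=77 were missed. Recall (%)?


Recall = TP/(TP+FN)
= 32/(32+77)
= 32/109 = 29.36%

29.36%


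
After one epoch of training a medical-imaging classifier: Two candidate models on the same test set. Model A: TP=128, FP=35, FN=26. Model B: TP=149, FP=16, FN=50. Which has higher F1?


Model A: P=128/163=0.7853, R=128/154=0.8312, F1=2PR/(P+R)=2TP/(2TP+FP+FN)=256/317=0.8076
Model B: P=149/165=0.903, R=149/199=0.7487, F1=2PR/(P+R)=2TP/(2TP+FP+FN)=298/364=0.8187
0.8076 < 0.8187 → Model B

Model B


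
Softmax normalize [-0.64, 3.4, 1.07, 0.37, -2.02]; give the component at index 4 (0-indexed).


Exponentials: e^-0.64=0.5273, e^3.4=29.9641, e^1.07=2.9154, e^0.37=1.4477, e^-2.02=0.1327
Sum = 34.9872
Softmax = [0.0151, 0.8564, 0.0833, 0.0414, 0.0038]
p[4] = 0.1327/34.9872 = 0.0038

0.0038


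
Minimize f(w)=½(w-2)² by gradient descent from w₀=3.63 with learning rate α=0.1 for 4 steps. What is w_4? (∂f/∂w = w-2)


step 1: grad = 3.63-2 = 1.63; w = 3.63 - 0.1·(1.63) = 3.467
step 2: grad = 3.467-2 = 1.467; w = 3.467 - 0.1·(1.467) = 3.3203
step 3: grad = 3.3203-2 = 1.3203; w = 3.3203 - 0.1·(1.3203) = 3.18827
step 4: grad = 3.18827-2 = 1.18827; w = 3.18827 - 0.1·(1.18827) = 3.069443

3.069443


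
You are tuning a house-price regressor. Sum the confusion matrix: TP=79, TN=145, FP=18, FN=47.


Total = TP + TN + FP + FN
= 79 + 145 + 18 + 47
= 289
(Predicted positive: 97, predicted negative: 192)

289


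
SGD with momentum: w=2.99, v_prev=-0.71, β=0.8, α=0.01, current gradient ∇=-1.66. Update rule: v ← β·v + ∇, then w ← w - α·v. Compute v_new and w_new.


v_new = 0.8·-0.71 - 1.66 = -0.568 - 1.66 = -2.228
w_new = 2.99 - 0.01·-2.228 = 2.99 + 0.02228 = 3.01228

v_new=-2.228, w_new=3.01228


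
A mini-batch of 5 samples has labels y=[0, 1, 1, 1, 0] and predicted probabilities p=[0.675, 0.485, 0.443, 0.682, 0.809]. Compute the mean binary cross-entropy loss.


L[0] = -ln(1-0.675) = -ln(0.325) = 1.1239
L[1] = -ln(0.485) = 0.7236
L[2] = -ln(0.443) = 0.8142
L[3] = -ln(0.682) = 0.3827
L[4] = -ln(1-0.809) = -ln(0.191) = 1.6555
mean = (1.1239 + 0.7236 + 0.8142 + 0.3827 + 1.6555)/5 = 0.94

0.94


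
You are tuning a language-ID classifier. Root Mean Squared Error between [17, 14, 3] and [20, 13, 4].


MSE = 11/3 = 3.6667
RMSE = √(11/3) = 1.9149

1.9149


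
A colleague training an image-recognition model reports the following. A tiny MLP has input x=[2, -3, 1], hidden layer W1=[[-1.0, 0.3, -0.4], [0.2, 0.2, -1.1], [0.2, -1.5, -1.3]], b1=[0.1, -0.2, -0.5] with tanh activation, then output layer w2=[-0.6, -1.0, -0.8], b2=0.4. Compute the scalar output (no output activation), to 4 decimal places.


z1[0] = (-1.0)·(2) + (0.3)·(-3) + (-0.4)·(1) + 0.1 = -3.2
z1[1] = (0.2)·(2) + (0.2)·(-3) + (-1.1)·(1) - 0.2 = -1.5
z1[2] = (0.2)·(2) + (-1.5)·(-3) + (-1.3)·(1) - 0.5 = 3.1
h = tanh(z1) = [-0.9967, -0.9051, 0.9959]
output = (-0.6)·(-0.9967) + (-1.0)·(-0.9051) + (-0.8)·(0.9959) + 0.4 = 1.1064

1.1064


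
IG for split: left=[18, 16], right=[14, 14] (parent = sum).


Parent = [32, 30], H_parent = 0.9992
H_left = 0.9975 (n=34), H_right = 1 (n=28)
H_children = (34/62)·0.9975 + (28/62)·1 = 0.9986
IG = 0.9992 - 0.9986 = 0.0006

0.0006


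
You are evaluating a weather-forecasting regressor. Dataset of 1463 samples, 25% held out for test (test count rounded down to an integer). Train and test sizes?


Test = ⌊1463·25/100⌋ = 365
Train = 1463 - 365 = 1098

Train: 1098, Test: 365


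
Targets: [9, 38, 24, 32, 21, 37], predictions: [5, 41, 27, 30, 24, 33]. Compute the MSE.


Squared errors: (9-5)²=16, (38-41)²=9, (24-27)²=9, (32-30)²=4, (21-24)²=9, (37-33)²=16
Sum = 63
MSE = 63/6 = 21/2

21/2


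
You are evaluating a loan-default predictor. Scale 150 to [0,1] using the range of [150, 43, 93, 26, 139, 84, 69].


min=26, max=150
(150-26)/(150-26) = 124/124 = 1.0

1.0


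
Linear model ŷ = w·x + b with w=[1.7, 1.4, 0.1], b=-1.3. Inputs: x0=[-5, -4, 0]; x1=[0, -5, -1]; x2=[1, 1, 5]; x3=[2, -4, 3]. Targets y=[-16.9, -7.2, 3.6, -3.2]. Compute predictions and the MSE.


ŷ0 = (1.7)·(-5) + (1.4)·(-4) + (0.1)·(0) - 1.3 = -15.4
ŷ1 = (1.7)·(0) + (1.4)·(-5) + (0.1)·(-1) - 1.3 = -8.4
ŷ2 = (1.7)·(1) + (1.4)·(1) + (0.1)·(5) - 1.3 = 2.3
ŷ3 = (1.7)·(2) + (1.4)·(-4) + (0.1)·(3) - 1.3 = -3.2
errors² = [2.25, 1.44, 1.69, 0.0]
MSE = 5.3800/4 = 1.345

1.345


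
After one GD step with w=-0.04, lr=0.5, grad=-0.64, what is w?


w_new = w - α·∇
= -0.04 - 0.5·-0.64
= -0.04 + 0.32
= 0.28

0.28


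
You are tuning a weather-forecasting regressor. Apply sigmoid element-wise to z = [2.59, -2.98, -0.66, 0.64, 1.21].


σ(2.59) = 1/(1+e^-2.59) = 0.9302
σ(-2.98) = 1/(1+e^2.98) = 0.0483
σ(-0.66) = 1/(1+e^0.66) = 0.3407
σ(0.64) = 1/(1+e^-0.64) = 0.6548
σ(1.21) = 1/(1+e^-1.21) = 0.7703
result = [0.9302, 0.0483, 0.3407, 0.6548, 0.7703]

[0.9302, 0.0483, 0.3407, 0.6548, 0.7703]
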